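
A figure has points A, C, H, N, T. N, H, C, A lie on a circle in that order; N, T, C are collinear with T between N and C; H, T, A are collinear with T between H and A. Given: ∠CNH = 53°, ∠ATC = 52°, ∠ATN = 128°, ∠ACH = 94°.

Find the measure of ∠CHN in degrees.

1. ∠CAH = 53°  [same arc HC]
2. ∠CTH = 128°  [vertical angles at T]
3. ∠AHC = 33°  [△HCA]
4. ∠HCN = 19°  [△HTC]
5. ∠CHN = 108°  [△NHC]

∠CHN = 108°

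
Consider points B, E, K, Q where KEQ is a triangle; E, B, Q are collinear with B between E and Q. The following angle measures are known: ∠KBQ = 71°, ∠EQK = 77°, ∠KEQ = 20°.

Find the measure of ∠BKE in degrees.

∠BKE = 51°

1. ∠EBK = 109°  [linear pair at B on EQ]
2. ∠BEK = 20°  [B on ray EQ]
3. ∠BKE = 51°  [△KEB]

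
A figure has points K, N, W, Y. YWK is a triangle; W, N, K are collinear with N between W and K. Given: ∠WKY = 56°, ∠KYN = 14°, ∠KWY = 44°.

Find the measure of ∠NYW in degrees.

1. ∠NKY = 56°  [N on ray KW]
2. ∠KNY = 110°  [△YNK]
3. ∠NWY = 44°  [N on ray WK]
4. ∠WNY = 70°  [linear pair at N on WK]
5. ∠NYW = 66°  [△YWN]

∠NYW = 66°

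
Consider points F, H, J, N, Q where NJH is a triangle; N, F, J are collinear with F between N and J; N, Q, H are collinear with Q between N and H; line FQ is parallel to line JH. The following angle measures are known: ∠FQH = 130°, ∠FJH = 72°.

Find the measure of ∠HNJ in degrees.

∠HNJ = 58°

1. ∠FQN = 50°  [linear pair at Q on NH]
2. ∠HJN = 72°  [F on ray JN]
3. ∠JHN = 50°  [FQ∥JH, corresponding at Q]
4. ∠HNJ = 58°  [△NJH]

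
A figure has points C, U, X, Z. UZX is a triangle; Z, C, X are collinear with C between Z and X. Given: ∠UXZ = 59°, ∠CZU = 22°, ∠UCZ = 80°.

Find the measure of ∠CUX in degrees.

∠CUX = 21°

1. ∠CXU = 59°  [C on ray XZ]
2. ∠UCX = 100°  [linear pair at C on ZX]
3. ∠CUX = 21°  [△UCX]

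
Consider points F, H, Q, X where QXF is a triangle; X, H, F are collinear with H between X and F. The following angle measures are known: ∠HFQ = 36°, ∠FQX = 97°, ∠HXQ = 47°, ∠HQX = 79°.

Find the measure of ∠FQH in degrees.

1. ∠QHX = 54°  [△QXH]
2. ∠FHQ = 126°  [linear pair at H on XF]
3. ∠FQH = 18°  [△QHF]

∠FQH = 18°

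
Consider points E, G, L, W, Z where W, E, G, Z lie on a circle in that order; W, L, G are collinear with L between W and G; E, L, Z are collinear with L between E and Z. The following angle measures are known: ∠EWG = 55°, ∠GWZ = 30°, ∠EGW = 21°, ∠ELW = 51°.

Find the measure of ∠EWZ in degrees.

1. ∠WEZ = 74°  [△WLE]
2. ∠EZW = 21°  [same arc WE]
3. ∠EWZ = 85°  [△WEZ]

∠EWZ = 85°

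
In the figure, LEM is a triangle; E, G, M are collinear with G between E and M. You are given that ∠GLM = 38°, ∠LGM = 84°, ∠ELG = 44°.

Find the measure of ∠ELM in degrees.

∠ELM = 82°

1. ∠GML = 58°  [△LGM]
2. ∠EGL = 96°  [linear pair at G on EM]
3. ∠GEL = 40°  [△LEG]
4. ∠EML = 58°  [G on ray ME]
5. ∠LEM = 40°  [G on ray EM]
6. ∠ELM = 82°  [△LEM]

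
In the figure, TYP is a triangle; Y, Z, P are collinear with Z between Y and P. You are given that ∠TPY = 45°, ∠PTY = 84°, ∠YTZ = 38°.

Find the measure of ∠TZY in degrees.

1. ∠PYT = 51°  [△TYP]
2. ∠TYZ = 51°  [Z on ray YP]
3. ∠TZY = 91°  [△TYZ]

∠TZY = 91°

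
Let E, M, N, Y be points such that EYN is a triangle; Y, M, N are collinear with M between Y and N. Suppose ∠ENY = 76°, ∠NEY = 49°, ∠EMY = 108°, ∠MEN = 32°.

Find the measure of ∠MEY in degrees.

∠MEY = 17°

1. ∠EYN = 55°  [△EYN]
2. ∠EYM = 55°  [M on ray YN]
3. ∠MEY = 17°  [△EYM]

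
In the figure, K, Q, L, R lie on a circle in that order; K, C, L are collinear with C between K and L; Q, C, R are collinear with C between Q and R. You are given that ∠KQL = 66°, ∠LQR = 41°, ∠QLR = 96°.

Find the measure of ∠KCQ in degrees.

∠KCQ = 112°

1. ∠KRL = 114°  [cyclic KQLR, opposite ∠Q+∠R]
2. ∠LKR = 41°  [same arc LR]
3. ∠LRQ = 43°  [△QLR]
4. ∠KLR = 25°  [△KLR]
5. ∠LKQ = 43°  [same arc QL]
6. ∠KQR = 25°  [same arc KR]
7. ∠KCQ = 112°  [△KCQ]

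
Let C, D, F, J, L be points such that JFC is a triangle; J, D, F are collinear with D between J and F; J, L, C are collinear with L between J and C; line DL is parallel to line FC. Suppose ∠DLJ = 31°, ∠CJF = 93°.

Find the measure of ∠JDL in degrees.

∠JDL = 56°

1. ∠FCJ = 31°  [DL∥FC, corresponding at L]
2. ∠CFJ = 56°  [△JFC]
3. ∠JDL = 56°  [DL∥FC, corresponding at D]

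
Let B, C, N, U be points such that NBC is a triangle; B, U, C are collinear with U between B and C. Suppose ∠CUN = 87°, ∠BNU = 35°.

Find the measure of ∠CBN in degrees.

1. ∠BUN = 93°  [linear pair at U on BC]
2. ∠NBU = 52°  [△NBU]
3. ∠CBN = 52°  [U on ray BC]

∠CBN = 52°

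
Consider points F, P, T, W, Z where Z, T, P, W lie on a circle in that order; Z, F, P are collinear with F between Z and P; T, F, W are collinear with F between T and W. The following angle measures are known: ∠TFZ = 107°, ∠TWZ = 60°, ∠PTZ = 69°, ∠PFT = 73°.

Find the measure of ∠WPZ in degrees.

∠WPZ = 22°

1. ∠PFW = 107°  [vertical angles at F]
2. ∠TPZ = 60°  [same arc ZT]
3. ∠PZT = 51°  [△ZTP]
4. ∠PWT = 51°  [same arc TP]
5. ∠WPZ = 22°  [△PFW]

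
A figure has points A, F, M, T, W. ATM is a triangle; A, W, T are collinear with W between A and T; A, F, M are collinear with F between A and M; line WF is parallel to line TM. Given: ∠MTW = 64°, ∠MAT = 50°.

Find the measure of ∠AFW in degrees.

∠AFW = 66°

1. ∠ATM = 64°  [W on ray TA]
2. ∠AMT = 66°  [△ATM]
3. ∠AFW = 66°  [WF∥TM, corresponding at F]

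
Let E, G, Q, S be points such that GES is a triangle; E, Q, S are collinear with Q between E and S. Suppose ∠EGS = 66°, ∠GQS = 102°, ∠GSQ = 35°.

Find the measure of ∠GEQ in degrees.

1. ∠ESG = 35°  [Q on ray SE]
2. ∠GES = 79°  [△GES]
3. ∠GEQ = 79°  [Q on ray ES]

∠GEQ = 79°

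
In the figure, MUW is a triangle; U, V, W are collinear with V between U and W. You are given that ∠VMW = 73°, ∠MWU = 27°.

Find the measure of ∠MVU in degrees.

∠MVU = 100°

1. ∠MWV = 27°  [V on ray WU]
2. ∠MVW = 80°  [△MVW]
3. ∠MVU = 100°  [linear pair at V on UW]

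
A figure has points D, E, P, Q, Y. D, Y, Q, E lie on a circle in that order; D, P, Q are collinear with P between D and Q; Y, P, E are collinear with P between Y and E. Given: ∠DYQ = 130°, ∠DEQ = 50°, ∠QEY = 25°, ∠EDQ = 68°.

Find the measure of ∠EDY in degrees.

∠EDY = 93°

1. ∠EYQ = 68°  [same arc QE]
2. ∠EQY = 87°  [△YQE]
3. ∠EDY = 93°  [cyclic DYQE, opposite ∠D+∠Q]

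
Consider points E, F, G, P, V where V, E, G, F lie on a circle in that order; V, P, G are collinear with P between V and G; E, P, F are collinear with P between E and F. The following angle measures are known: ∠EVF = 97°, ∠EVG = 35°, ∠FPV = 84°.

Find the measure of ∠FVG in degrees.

1. ∠EGF = 83°  [cyclic VEGF, opposite ∠V+∠G]
2. ∠EFG = 35°  [same arc EG]
3. ∠FEG = 62°  [△EGF]
4. ∠FVG = 62°  [same arc GF]

∠FVG = 62°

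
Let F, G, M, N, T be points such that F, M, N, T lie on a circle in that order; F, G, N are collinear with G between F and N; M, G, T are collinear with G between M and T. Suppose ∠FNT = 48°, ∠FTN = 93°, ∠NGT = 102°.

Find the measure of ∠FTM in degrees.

∠FTM = 63°

1. ∠NFT = 39°  [△FNT]
2. ∠FGT = 78°  [linear pair at G on FN]
3. ∠FTM = 63°  [△FGT]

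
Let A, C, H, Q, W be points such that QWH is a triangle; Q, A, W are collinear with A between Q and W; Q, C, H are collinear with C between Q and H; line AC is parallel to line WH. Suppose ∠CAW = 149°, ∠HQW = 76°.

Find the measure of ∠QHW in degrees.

1. ∠CAQ = 31°  [linear pair at A on QW]
2. ∠AQC = 76°  [A on QW, C on QH]
3. ∠ACQ = 73°  [△QAC]
4. ∠QHW = 73°  [AC∥WH, corresponding at C]

∠QHW = 73°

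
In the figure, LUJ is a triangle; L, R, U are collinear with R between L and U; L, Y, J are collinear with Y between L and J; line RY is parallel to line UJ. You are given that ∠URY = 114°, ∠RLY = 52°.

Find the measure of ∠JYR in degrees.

1. ∠LRY = 66°  [linear pair at R on LU]
2. ∠LYR = 62°  [△LRY]
3. ∠JYR = 118°  [linear pair at Y on LJ]

∠JYR = 118°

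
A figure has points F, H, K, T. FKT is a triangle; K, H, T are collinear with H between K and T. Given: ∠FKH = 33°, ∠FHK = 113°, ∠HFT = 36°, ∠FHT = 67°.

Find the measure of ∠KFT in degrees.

1. ∠FKT = 33°  [H on ray KT]
2. ∠FTH = 77°  [△FHT]
3. ∠FTK = 77°  [H on ray TK]
4. ∠KFT = 70°  [△FKT]

∠KFT = 70°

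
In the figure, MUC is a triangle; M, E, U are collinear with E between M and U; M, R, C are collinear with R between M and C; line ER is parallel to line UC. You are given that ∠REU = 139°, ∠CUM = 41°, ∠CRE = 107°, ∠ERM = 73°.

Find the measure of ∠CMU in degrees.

∠CMU = 66°

1. ∠MER = 41°  [linear pair at E on MU]
2. ∠EMR = 66°  [△MER]
3. ∠CMU = 66°  [E on MU, R on MC]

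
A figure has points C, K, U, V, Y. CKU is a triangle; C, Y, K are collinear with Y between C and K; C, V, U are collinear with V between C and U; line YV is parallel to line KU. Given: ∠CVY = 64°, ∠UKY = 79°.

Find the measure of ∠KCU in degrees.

1. ∠CUK = 64°  [YV∥KU, corresponding at V]
2. ∠CKU = 79°  [Y on ray KC]
3. ∠KCU = 37°  [△CKU]

∠KCU = 37°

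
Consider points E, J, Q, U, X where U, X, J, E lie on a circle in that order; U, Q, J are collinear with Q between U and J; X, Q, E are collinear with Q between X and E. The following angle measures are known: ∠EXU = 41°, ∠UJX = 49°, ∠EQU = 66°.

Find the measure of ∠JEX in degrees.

∠JEX = 25°

1. ∠EJU = 41°  [same arc UE]
2. ∠EQJ = 114°  [linear pair at Q on UJ]
3. ∠JEX = 25°  [△JQE]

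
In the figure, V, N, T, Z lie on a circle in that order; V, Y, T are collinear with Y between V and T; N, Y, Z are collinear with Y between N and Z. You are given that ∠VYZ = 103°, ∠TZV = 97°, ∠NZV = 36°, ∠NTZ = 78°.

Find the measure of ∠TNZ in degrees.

∠TNZ = 41°

1. ∠NYT = 103°  [vertical angles at Y]
2. ∠NTV = 36°  [same arc VN]
3. ∠TNZ = 41°  [△NYT]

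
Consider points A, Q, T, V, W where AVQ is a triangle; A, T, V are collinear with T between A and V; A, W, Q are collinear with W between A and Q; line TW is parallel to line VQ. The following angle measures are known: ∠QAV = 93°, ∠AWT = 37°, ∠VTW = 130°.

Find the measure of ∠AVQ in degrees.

1. ∠TAW = 93°  [T on AV, W on AQ]
2. ∠ATW = 50°  [△ATW]
3. ∠AVQ = 50°  [TW∥VQ, corresponding at T]

∠AVQ = 50°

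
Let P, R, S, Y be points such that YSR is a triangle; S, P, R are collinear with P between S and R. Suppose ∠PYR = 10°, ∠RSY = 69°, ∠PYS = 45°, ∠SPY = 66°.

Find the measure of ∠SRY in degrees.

1. ∠RPY = 114°  [linear pair at P on SR]
2. ∠PRY = 56°  [△YPR]
3. ∠SRY = 56°  [P on ray RS]

∠SRY = 56°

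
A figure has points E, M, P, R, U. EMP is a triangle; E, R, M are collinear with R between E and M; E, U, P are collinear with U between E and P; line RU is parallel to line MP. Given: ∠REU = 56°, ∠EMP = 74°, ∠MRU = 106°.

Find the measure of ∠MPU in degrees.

1. ∠MEP = 56°  [R on EM, U on EP]
2. ∠EPM = 50°  [△EMP]
3. ∠MPU = 50°  [U on ray PE]

∠MPU = 50°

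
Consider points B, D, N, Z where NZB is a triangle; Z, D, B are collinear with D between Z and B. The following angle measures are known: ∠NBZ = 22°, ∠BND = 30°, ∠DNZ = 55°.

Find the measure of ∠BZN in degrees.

1. ∠DBN = 22°  [D on ray BZ]
2. ∠BDN = 128°  [△NDB]
3. ∠NDZ = 52°  [linear pair at D on ZB]
4. ∠DZN = 73°  [△NZD]
5. ∠BZN = 73°  [D on ray ZB]

∠BZN = 73°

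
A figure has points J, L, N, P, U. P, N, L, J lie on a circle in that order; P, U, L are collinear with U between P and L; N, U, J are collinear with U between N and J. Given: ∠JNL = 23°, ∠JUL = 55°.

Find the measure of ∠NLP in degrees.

1. ∠JPL = 23°  [same arc LJ]
2. ∠JUP = 125°  [linear pair at U on PL]
3. ∠NJP = 32°  [△PUJ]
4. ∠NLP = 32°  [same arc PN]

∠NLP = 32°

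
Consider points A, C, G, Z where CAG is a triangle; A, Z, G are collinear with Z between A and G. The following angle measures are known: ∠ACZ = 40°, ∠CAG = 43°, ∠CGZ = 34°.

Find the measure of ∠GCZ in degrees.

1. ∠CAZ = 43°  [Z on ray AG]
2. ∠AZC = 97°  [△CAZ]
3. ∠CZG = 83°  [linear pair at Z on AG]
4. ∠GCZ = 63°  [△CZG]

∠GCZ = 63°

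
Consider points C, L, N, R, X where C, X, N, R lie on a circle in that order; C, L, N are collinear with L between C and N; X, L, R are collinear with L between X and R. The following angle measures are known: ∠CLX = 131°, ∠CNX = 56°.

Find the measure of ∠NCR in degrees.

∠NCR = 75°

1. ∠NLR = 131°  [vertical angles at L]
2. ∠CRX = 56°  [same arc CX]
3. ∠CLR = 49°  [linear pair at L on CN]
4. ∠NCR = 75°  [△CLR]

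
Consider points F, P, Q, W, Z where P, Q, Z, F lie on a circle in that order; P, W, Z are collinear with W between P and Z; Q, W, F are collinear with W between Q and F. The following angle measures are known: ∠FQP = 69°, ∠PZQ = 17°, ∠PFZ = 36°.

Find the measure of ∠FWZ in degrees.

1. ∠FZP = 69°  [same arc PF]
2. ∠PFQ = 17°  [same arc PQ]
3. ∠FPZ = 75°  [△PZF]
4. ∠FWP = 88°  [△PWF]
5. ∠FWZ = 92°  [linear pair at W on PZ]

∠FWZ = 92°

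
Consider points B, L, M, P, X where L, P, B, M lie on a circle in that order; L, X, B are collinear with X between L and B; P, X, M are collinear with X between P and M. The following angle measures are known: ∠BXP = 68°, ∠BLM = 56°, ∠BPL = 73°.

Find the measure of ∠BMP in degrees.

1. ∠LXM = 68°  [vertical angles at X]
2. ∠BML = 107°  [cyclic LPBM, opposite ∠P+∠M]
3. ∠BXM = 112°  [linear pair at X on LB]
4. ∠LBM = 17°  [△LBM]
5. ∠BMP = 51°  [△BXM]

∠BMP = 51°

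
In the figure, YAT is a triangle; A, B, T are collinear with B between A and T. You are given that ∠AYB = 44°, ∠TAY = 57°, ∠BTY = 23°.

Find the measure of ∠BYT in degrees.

1. ∠BAY = 57°  [B on ray AT]
2. ∠ABY = 79°  [△YAB]
3. ∠TBY = 101°  [linear pair at B on AT]
4. ∠BYT = 56°  [△YBT]

∠BYT = 56°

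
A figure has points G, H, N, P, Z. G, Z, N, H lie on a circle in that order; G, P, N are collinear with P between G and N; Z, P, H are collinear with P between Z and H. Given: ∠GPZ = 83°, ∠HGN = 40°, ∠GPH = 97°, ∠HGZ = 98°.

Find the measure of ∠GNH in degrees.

∠GNH = 39°

1. ∠GHZ = 43°  [△GPH]
2. ∠GZH = 39°  [△GZH]
3. ∠GNH = 39°  [same arc GH]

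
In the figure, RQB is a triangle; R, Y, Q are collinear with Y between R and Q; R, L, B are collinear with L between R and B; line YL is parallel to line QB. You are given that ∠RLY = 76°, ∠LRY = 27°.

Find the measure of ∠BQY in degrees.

∠BQY = 77°

1. ∠LYR = 77°  [△RYL]
2. ∠LYQ = 103°  [linear pair at Y on RQ]
3. ∠BQY = 77°  [YL∥QB, co-interior at Q–Y]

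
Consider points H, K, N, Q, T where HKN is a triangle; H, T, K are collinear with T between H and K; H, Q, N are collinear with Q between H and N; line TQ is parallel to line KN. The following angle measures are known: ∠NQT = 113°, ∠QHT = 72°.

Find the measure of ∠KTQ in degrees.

1. ∠HQT = 67°  [linear pair at Q on HN]
2. ∠HTQ = 41°  [△HTQ]
3. ∠KTQ = 139°  [linear pair at T on HK]

∠KTQ = 139°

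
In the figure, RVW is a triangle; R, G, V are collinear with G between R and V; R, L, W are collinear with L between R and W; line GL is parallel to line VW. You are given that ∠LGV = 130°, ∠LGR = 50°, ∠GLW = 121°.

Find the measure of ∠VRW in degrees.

∠VRW = 71°

1. ∠GLR = 59°  [linear pair at L on RW]
2. ∠GRL = 71°  [△RGL]
3. ∠VRW = 71°  [G on RV, L on RW]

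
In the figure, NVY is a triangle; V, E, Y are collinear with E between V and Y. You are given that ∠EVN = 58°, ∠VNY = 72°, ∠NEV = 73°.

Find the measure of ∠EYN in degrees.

1. ∠NVY = 58°  [E on ray VY]
2. ∠NYV = 50°  [△NVY]
3. ∠EYN = 50°  [E on ray YV]

∠EYN = 50°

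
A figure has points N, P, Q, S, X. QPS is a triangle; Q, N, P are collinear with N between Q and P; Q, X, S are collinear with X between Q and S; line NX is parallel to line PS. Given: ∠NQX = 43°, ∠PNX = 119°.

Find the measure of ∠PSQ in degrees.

∠PSQ = 76°

1. ∠QNX = 61°  [linear pair at N on QP]
2. ∠NXQ = 76°  [△QNX]
3. ∠PSQ = 76°  [NX∥PS, corresponding at X]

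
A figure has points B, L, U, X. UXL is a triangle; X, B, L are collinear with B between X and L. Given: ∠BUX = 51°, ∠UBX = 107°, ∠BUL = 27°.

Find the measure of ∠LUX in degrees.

1. ∠BXU = 22°  [△UXB]
2. ∠LBU = 73°  [linear pair at B on XL]
3. ∠BLU = 80°  [△UBL]
4. ∠LXU = 22°  [B on ray XL]
5. ∠ULX = 80°  [B on ray LX]
6. ∠LUX = 78°  [△UXL]

∠LUX = 78°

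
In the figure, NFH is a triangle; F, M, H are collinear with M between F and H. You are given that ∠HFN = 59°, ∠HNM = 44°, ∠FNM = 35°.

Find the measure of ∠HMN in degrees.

1. ∠MFN = 59°  [M on ray FH]
2. ∠FMN = 86°  [△NFM]
3. ∠HMN = 94°  [linear pair at M on FH]

∠HMN = 94°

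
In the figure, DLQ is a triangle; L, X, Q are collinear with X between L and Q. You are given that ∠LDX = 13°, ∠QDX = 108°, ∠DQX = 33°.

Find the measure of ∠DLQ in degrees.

∠DLQ = 26°

1. ∠DXQ = 39°  [△DXQ]
2. ∠DXL = 141°  [linear pair at X on LQ]
3. ∠DLX = 26°  [△DLX]
4. ∠DLQ = 26°  [X on ray LQ]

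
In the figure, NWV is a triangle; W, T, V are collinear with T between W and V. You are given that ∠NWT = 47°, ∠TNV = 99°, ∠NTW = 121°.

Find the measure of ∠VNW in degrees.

∠VNW = 111°

1. ∠NWV = 47°  [T on ray WV]
2. ∠NTV = 59°  [linear pair at T on WV]
3. ∠NVT = 22°  [△NTV]
4. ∠NVW = 22°  [T on ray VW]
5. ∠VNW = 111°  [△NWV]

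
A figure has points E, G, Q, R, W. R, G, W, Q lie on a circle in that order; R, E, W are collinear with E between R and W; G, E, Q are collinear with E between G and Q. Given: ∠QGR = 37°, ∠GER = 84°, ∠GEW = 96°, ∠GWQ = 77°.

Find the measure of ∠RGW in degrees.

∠RGW = 81°

1. ∠GRW = 59°  [△REG]
2. ∠GRQ = 103°  [cyclic RGWQ, opposite ∠R+∠W]
3. ∠GQR = 40°  [△RGQ]
4. ∠GWR = 40°  [same arc RG]
5. ∠RGW = 81°  [△RGW]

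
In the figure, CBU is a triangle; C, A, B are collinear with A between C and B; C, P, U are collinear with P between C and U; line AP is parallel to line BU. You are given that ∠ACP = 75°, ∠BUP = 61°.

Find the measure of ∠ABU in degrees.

1. ∠BCU = 75°  [A on CB, P on CU]
2. ∠BUC = 61°  [P on ray UC]
3. ∠CBU = 44°  [△CBU]
4. ∠ABU = 44°  [A on ray BC]

∠ABU = 44°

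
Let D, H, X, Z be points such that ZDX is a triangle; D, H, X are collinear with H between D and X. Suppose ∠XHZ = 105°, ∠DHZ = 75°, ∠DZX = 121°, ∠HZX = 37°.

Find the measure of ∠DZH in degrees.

1. ∠HXZ = 38°  [△ZHX]
2. ∠DXZ = 38°  [H on ray XD]
3. ∠XDZ = 21°  [△ZDX]
4. ∠HDZ = 21°  [H on ray DX]
5. ∠DZH = 84°  [△ZDH]

∠DZH = 84°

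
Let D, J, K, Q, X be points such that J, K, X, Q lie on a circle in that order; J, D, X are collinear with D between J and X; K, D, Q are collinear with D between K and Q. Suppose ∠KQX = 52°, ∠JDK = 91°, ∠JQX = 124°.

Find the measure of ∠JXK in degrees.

∠JXK = 72°

1. ∠KJX = 52°  [same arc KX]
2. ∠JKX = 56°  [cyclic JKXQ, opposite ∠K+∠Q]
3. ∠JXK = 72°  [△JKX]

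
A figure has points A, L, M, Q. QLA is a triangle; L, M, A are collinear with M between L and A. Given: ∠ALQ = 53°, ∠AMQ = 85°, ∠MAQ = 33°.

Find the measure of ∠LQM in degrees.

1. ∠MLQ = 53°  [M on ray LA]
2. ∠LMQ = 95°  [linear pair at M on LA]
3. ∠LQM = 32°  [△QLM]

∠LQM = 32°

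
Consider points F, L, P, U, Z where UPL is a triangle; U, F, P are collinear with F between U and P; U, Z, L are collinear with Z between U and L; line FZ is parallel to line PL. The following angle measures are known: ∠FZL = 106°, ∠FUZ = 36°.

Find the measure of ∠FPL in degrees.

1. ∠FZU = 74°  [linear pair at Z on UL]
2. ∠UFZ = 70°  [△UFZ]
3. ∠PFZ = 110°  [linear pair at F on UP]
4. ∠FPL = 70°  [FZ∥PL, co-interior at P–F]

∠FPL = 70°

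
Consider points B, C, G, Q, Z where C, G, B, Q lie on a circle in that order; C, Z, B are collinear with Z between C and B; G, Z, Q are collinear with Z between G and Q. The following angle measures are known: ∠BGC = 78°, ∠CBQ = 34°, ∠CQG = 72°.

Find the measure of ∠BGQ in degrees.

∠BGQ = 44°

1. ∠BQC = 102°  [cyclic CGBQ, opposite ∠G+∠Q]
2. ∠BCQ = 44°  [△CBQ]
3. ∠BGQ = 44°  [same arc BQ]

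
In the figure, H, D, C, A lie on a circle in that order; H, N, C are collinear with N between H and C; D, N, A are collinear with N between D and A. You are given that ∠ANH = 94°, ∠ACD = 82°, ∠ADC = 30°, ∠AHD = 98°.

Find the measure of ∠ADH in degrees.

∠ADH = 26°

1. ∠CND = 94°  [vertical angles at N]
2. ∠CAD = 68°  [△DCA]
3. ∠DNH = 86°  [linear pair at N on HC]
4. ∠CHD = 68°  [same arc DC]
5. ∠ADH = 26°  [△HND]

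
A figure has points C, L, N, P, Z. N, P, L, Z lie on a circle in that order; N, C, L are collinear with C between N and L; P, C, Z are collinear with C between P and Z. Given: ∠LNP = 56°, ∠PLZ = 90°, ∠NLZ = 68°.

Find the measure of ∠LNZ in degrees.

∠LNZ = 34°

1. ∠LZP = 56°  [same arc PL]
2. ∠LPZ = 34°  [△PLZ]
3. ∠LNZ = 34°  [same arc LZ]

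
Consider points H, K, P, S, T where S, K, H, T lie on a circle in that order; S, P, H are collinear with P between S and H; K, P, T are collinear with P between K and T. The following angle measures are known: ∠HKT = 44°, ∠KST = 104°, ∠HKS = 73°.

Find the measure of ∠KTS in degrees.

∠KTS = 47°

1. ∠HST = 44°  [same arc HT]
2. ∠HTS = 107°  [cyclic SKHT, opposite ∠K+∠T]
3. ∠SHT = 29°  [△SHT]
4. ∠SKT = 29°  [same arc ST]
5. ∠KTS = 47°  [△SKT]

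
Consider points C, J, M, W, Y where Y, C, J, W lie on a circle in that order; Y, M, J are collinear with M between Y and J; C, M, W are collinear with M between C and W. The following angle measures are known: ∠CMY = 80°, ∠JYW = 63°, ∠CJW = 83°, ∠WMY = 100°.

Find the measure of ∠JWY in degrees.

1. ∠JMW = 80°  [vertical angles at M]
2. ∠JCW = 63°  [same arc JW]
3. ∠CWJ = 34°  [△CJW]
4. ∠WJY = 66°  [△JMW]
5. ∠JWY = 51°  [△YJW]

∠JWY = 51°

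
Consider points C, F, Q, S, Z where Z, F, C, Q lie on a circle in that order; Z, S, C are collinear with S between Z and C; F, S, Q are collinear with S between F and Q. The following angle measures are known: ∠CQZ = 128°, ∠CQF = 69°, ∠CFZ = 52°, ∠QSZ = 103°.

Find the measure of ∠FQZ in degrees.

∠FQZ = 59°

1. ∠CZF = 69°  [same arc FC]
2. ∠FCZ = 59°  [△ZFC]
3. ∠FQZ = 59°  [same arc ZF]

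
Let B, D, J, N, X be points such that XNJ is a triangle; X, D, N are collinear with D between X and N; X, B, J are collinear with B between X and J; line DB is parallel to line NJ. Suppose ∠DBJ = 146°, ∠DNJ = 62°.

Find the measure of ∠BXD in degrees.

∠BXD = 84°

1. ∠DBX = 34°  [linear pair at B on XJ]
2. ∠JNX = 62°  [D on ray NX]
3. ∠NJX = 34°  [DB∥NJ, corresponding at B]
4. ∠JXN = 84°  [△XNJ]
5. ∠BXD = 84°  [D on XN, B on XJ]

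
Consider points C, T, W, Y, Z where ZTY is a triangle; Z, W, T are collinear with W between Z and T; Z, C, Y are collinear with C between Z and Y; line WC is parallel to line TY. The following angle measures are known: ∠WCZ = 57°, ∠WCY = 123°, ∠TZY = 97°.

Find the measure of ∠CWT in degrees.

1. ∠TYZ = 57°  [WC∥TY, corresponding at C]
2. ∠YTZ = 26°  [△ZTY]
3. ∠CWZ = 26°  [WC∥TY, corresponding at W]
4. ∠CWT = 154°  [linear pair at W on ZT]

∠CWT = 154°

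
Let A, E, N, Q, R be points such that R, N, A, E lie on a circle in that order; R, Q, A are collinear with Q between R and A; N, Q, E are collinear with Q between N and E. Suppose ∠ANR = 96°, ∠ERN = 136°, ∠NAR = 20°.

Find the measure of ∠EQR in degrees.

∠EQR = 88°

1. ∠ARN = 64°  [△RNA]
2. ∠EAN = 44°  [cyclic RNAE, opposite ∠R+∠A]
3. ∠NER = 20°  [same arc RN]
4. ∠AEN = 64°  [same arc NA]
5. ∠ANE = 72°  [△NAE]
6. ∠ARE = 72°  [same arc AE]
7. ∠EQR = 88°  [△RQE]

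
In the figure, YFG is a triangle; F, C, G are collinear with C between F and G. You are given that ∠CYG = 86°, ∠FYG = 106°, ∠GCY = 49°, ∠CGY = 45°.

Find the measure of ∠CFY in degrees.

1. ∠FGY = 45°  [C on ray GF]
2. ∠GFY = 29°  [△YFG]
3. ∠CFY = 29°  [C on ray FG]

∠CFY = 29°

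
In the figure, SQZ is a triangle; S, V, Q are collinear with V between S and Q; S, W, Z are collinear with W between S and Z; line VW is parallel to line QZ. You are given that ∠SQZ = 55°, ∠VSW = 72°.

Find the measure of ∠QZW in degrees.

∠QZW = 53°

1. ∠SVW = 55°  [VW∥QZ, corresponding at V]
2. ∠SWV = 53°  [△SVW]
3. ∠VWZ = 127°  [linear pair at W on SZ]
4. ∠QZW = 53°  [VW∥QZ, co-interior at Z–W]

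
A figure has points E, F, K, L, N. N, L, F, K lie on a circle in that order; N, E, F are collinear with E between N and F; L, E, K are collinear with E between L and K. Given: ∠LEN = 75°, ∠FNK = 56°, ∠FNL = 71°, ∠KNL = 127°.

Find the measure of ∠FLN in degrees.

∠FLN = 90°

1. ∠FEL = 105°  [linear pair at E on NF]
2. ∠FLK = 56°  [same arc FK]
3. ∠LFN = 19°  [△LEF]
4. ∠FLN = 90°  [△NLF]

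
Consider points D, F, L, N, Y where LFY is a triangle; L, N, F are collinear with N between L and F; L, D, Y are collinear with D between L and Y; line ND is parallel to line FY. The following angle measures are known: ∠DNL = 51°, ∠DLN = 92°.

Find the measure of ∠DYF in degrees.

1. ∠LDN = 37°  [△LND]
2. ∠NDY = 143°  [linear pair at D on LY]
3. ∠DYF = 37°  [ND∥FY, co-interior at Y–D]

∠DYF = 37°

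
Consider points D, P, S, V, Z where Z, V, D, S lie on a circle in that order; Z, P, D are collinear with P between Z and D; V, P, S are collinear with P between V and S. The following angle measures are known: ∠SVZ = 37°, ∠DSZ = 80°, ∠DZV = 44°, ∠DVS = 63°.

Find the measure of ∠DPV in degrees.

∠DPV = 81°

1. ∠DVZ = 100°  [cyclic ZVDS, opposite ∠V+∠S]
2. ∠VDZ = 36°  [△ZVD]
3. ∠DPV = 81°  [△VPD]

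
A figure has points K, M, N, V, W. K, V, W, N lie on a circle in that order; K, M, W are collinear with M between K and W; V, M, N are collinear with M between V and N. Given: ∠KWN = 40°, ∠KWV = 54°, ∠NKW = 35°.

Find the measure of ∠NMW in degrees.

1. ∠KNV = 54°  [same arc KV]
2. ∠KMN = 91°  [△KMN]
3. ∠NMW = 89°  [linear pair at M on KW]

∠NMW = 89°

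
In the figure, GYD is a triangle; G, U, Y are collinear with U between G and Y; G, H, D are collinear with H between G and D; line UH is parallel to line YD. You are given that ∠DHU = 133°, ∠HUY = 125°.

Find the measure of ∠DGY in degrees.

∠DGY = 78°

1. ∠GHU = 47°  [linear pair at H on GD]
2. ∠GUH = 55°  [linear pair at U on GY]
3. ∠HGU = 78°  [△GUH]
4. ∠DGY = 78°  [U on GY, H on GD]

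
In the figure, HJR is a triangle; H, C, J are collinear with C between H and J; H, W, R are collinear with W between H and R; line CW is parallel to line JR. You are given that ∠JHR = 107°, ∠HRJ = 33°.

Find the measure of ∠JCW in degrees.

∠JCW = 140°

1. ∠HJR = 40°  [△HJR]
2. ∠HCW = 40°  [CW∥JR, corresponding at C]
3. ∠JCW = 140°  [linear pair at C on HJ]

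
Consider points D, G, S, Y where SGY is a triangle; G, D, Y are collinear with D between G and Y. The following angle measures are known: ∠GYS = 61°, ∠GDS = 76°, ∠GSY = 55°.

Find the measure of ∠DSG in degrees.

∠DSG = 40°

1. ∠SGY = 64°  [△SGY]
2. ∠DGS = 64°  [D on ray GY]
3. ∠DSG = 40°  [△SGD]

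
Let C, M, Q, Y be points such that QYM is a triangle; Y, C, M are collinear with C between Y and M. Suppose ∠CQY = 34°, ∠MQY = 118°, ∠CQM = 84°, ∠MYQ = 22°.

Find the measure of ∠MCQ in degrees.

1. ∠QMY = 40°  [△QYM]
2. ∠CMQ = 40°  [C on ray MY]
3. ∠MCQ = 56°  [△QCM]

∠MCQ = 56°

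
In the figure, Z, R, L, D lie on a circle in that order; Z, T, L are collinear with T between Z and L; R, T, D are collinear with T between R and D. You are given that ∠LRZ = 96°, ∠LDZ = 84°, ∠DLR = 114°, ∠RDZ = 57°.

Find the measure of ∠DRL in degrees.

1. ∠RLZ = 57°  [same arc ZR]
2. ∠LZR = 27°  [△ZRL]
3. ∠LDR = 27°  [same arc RL]
4. ∠DRL = 39°  [△RLD]

∠DRL = 39°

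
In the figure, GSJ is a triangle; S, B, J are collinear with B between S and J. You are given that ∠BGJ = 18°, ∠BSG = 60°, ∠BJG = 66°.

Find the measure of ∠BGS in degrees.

1. ∠GBJ = 96°  [△GBJ]
2. ∠GBS = 84°  [linear pair at B on SJ]
3. ∠BGS = 36°  [△GSB]

∠BGS = 36°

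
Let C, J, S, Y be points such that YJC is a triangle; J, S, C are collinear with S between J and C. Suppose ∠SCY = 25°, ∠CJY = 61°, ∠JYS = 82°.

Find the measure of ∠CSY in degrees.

1. ∠SJY = 61°  [S on ray JC]
2. ∠JSY = 37°  [△YJS]
3. ∠CSY = 143°  [linear pair at S on JC]

∠CSY = 143°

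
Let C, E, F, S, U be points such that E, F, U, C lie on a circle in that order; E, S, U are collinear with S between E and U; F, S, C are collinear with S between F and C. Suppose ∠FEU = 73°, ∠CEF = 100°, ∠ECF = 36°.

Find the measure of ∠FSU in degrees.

1. ∠FCU = 73°  [same arc FU]
2. ∠CUF = 80°  [cyclic EFUC, opposite ∠E+∠U]
3. ∠EUF = 36°  [same arc EF]
4. ∠CFU = 27°  [△FUC]
5. ∠FSU = 117°  [△FSU]

∠FSU = 117°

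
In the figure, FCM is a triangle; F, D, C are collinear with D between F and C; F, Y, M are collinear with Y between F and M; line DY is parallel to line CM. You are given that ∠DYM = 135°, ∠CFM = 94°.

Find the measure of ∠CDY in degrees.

1. ∠DYF = 45°  [linear pair at Y on FM]
2. ∠DFY = 94°  [D on FC, Y on FM]
3. ∠FDY = 41°  [△FDY]
4. ∠CDY = 139°  [linear pair at D on FC]

∠CDY = 139°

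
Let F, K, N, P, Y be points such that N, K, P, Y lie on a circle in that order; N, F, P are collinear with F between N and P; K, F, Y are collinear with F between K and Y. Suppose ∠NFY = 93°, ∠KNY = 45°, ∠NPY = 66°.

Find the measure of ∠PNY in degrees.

1. ∠PFY = 87°  [linear pair at F on NP]
2. ∠KPY = 135°  [cyclic NKPY, opposite ∠N+∠P]
3. ∠KYP = 27°  [△PFY]
4. ∠PKY = 18°  [△KPY]
5. ∠PNY = 18°  [same arc PY]

∠PNY = 18°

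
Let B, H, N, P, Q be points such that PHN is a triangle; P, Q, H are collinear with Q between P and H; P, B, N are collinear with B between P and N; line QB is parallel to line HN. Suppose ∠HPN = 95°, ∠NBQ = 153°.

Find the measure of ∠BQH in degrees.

∠BQH = 122°

1. ∠BPQ = 95°  [Q on PH, B on PN]
2. ∠PBQ = 27°  [linear pair at B on PN]
3. ∠BQP = 58°  [△PQB]
4. ∠BQH = 122°  [linear pair at Q on PH]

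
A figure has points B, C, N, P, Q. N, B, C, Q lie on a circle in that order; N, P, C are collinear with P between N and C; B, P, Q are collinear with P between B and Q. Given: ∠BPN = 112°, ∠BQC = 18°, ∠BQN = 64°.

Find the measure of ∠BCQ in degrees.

1. ∠BPC = 68°  [linear pair at P on NC]
2. ∠BCN = 64°  [same arc NB]
3. ∠CBQ = 48°  [△BPC]
4. ∠BCQ = 114°  [△BCQ]

∠BCQ = 114°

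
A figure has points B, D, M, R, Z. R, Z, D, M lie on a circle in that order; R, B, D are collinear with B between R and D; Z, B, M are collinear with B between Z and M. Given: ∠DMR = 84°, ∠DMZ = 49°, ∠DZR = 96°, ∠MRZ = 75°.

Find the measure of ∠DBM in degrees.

∠DBM = 61°

1. ∠DRZ = 49°  [same arc ZD]
2. ∠RDZ = 35°  [△RZD]
3. ∠RMZ = 35°  [same arc RZ]
4. ∠MZR = 70°  [△RZM]
5. ∠MDR = 70°  [same arc RM]
6. ∠DBM = 61°  [△DBM]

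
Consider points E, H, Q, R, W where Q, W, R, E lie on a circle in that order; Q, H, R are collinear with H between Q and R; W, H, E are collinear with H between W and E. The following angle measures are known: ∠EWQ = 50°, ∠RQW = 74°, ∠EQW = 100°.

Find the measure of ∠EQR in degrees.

∠EQR = 26°

1. ∠REW = 74°  [same arc WR]
2. ∠ERW = 80°  [cyclic QWRE, opposite ∠Q+∠R]
3. ∠EWR = 26°  [△WRE]
4. ∠EQR = 26°  [same arc RE]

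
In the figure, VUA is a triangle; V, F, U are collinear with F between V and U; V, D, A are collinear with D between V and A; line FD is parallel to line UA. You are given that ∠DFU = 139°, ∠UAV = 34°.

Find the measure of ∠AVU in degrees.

1. ∠DFV = 41°  [linear pair at F on VU]
2. ∠FDV = 34°  [FD∥UA, corresponding at D]
3. ∠DVF = 105°  [△VFD]
4. ∠AVU = 105°  [F on VU, D on VA]

∠AVU = 105°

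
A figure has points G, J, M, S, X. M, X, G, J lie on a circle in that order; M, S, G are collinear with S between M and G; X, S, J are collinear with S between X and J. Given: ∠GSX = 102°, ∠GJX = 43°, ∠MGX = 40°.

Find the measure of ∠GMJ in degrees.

1. ∠JSM = 102°  [vertical angles at S]
2. ∠MJX = 40°  [same arc MX]
3. ∠GMJ = 38°  [△MSJ]

∠GMJ = 38°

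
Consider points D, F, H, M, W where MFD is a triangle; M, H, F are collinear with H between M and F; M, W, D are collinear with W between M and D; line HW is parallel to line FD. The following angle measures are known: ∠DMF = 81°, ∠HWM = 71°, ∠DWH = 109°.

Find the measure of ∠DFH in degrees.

∠DFH = 28°

1. ∠HMW = 81°  [H on MF, W on MD]
2. ∠MHW = 28°  [△MHW]
3. ∠FHW = 152°  [linear pair at H on MF]
4. ∠DFH = 28°  [HW∥FD, co-interior at F–H]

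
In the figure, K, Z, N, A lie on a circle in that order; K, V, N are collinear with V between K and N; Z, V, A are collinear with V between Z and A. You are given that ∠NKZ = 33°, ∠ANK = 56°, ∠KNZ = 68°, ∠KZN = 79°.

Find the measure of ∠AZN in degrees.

∠AZN = 23°

1. ∠NAZ = 33°  [same arc ZN]
2. ∠AVN = 91°  [△NVA]
3. ∠KAZ = 68°  [same arc KZ]
4. ∠AVK = 89°  [linear pair at V on KN]
5. ∠AKN = 23°  [△KVA]
6. ∠AZN = 23°  [same arc NA]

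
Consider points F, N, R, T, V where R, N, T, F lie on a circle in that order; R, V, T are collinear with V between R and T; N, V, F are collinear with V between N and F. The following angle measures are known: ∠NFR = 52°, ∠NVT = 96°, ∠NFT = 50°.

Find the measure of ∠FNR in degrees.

∠FNR = 46°

1. ∠NVR = 84°  [linear pair at V on RT]
2. ∠NRT = 50°  [same arc NT]
3. ∠FNR = 46°  [△RVN]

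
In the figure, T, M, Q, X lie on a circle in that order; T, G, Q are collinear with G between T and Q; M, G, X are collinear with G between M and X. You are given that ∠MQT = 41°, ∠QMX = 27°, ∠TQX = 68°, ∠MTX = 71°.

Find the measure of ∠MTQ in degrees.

∠MTQ = 44°

1. ∠MGQ = 112°  [△MGQ]
2. ∠TMX = 68°  [same arc TX]
3. ∠MGT = 68°  [linear pair at G on TQ]
4. ∠MTQ = 44°  [△TGM]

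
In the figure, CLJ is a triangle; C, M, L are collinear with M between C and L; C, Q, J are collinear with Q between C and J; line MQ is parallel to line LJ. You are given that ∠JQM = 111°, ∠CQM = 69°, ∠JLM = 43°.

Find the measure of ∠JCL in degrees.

∠JCL = 68°

1. ∠CJL = 69°  [MQ∥LJ, corresponding at Q]
2. ∠CLJ = 43°  [M on ray LC]
3. ∠JCL = 68°  [△CLJ]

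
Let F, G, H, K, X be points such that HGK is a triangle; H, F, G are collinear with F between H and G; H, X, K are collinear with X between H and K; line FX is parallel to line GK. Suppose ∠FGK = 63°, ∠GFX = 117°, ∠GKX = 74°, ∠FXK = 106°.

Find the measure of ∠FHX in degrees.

∠FHX = 43°

1. ∠HFX = 63°  [linear pair at F on HG]
2. ∠FXH = 74°  [linear pair at X on HK]
3. ∠FHX = 43°  [△HFX]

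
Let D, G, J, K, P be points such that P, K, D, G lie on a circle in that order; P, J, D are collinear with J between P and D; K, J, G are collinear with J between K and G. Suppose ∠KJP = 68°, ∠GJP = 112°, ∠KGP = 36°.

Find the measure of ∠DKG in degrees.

1. ∠DJK = 112°  [linear pair at J on PD]
2. ∠KDP = 36°  [same arc PK]
3. ∠DKG = 32°  [△KJD]

∠DKG = 32°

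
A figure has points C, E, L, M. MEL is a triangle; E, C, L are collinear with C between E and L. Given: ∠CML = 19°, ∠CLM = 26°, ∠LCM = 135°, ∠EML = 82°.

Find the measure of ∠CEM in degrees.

1. ∠ELM = 26°  [C on ray LE]
2. ∠LEM = 72°  [△MEL]
3. ∠CEM = 72°  [C on ray EL]

∠CEM = 72°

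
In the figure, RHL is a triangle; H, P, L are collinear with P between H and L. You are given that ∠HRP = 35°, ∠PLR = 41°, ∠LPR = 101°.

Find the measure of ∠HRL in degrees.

∠HRL = 73°

1. ∠HLR = 41°  [P on ray LH]
2. ∠HPR = 79°  [linear pair at P on HL]
3. ∠PHR = 66°  [△RHP]
4. ∠LHR = 66°  [P on ray HL]
5. ∠HRL = 73°  [△RHL]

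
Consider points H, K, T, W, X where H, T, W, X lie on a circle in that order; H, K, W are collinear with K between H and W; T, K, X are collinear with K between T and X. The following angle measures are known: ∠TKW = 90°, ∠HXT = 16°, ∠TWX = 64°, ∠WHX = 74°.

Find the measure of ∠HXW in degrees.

∠HXW = 58°

1. ∠HKX = 90°  [vertical angles at K]
2. ∠WTX = 74°  [same arc WX]
3. ∠WKX = 90°  [linear pair at K on HW]
4. ∠TXW = 42°  [△TWX]
5. ∠HWX = 48°  [△WKX]
6. ∠HXW = 58°  [△HWX]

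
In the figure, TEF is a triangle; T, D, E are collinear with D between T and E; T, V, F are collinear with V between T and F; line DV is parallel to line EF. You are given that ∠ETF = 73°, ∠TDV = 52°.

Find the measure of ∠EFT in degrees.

1. ∠DTV = 73°  [D on TE, V on TF]
2. ∠DVT = 55°  [△TDV]
3. ∠EFT = 55°  [DV∥EF, corresponding at V]

∠EFT = 55°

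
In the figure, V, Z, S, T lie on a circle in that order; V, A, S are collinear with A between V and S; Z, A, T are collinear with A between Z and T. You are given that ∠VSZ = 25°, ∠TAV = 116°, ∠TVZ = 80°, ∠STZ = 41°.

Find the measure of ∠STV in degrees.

∠STV = 66°

1. ∠VTZ = 25°  [same arc VZ]
2. ∠SAT = 64°  [linear pair at A on VS]
3. ∠SVT = 39°  [△VAT]
4. ∠TSV = 75°  [△SAT]
5. ∠STV = 66°  [△VST]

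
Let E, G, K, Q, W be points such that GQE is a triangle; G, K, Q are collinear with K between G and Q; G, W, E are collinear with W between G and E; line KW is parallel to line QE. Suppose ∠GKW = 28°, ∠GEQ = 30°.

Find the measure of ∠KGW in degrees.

1. ∠EQG = 28°  [KW∥QE, corresponding at K]
2. ∠EGQ = 122°  [△GQE]
3. ∠KGW = 122°  [K on GQ, W on GE]

∠KGW = 122°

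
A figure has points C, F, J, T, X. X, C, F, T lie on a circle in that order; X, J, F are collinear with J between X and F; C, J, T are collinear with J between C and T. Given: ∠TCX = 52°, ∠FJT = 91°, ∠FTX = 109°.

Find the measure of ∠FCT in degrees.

∠FCT = 19°

1. ∠TFX = 52°  [same arc XT]
2. ∠FXT = 19°  [△XFT]
3. ∠FCT = 19°  [same arc FT]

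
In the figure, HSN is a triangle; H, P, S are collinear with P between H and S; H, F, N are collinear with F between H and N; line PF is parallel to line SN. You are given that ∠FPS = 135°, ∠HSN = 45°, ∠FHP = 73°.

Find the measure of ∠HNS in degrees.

∠HNS = 62°

1. ∠FPH = 45°  [linear pair at P on HS]
2. ∠HFP = 62°  [△HPF]
3. ∠HNS = 62°  [PF∥SN, corresponding at F]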